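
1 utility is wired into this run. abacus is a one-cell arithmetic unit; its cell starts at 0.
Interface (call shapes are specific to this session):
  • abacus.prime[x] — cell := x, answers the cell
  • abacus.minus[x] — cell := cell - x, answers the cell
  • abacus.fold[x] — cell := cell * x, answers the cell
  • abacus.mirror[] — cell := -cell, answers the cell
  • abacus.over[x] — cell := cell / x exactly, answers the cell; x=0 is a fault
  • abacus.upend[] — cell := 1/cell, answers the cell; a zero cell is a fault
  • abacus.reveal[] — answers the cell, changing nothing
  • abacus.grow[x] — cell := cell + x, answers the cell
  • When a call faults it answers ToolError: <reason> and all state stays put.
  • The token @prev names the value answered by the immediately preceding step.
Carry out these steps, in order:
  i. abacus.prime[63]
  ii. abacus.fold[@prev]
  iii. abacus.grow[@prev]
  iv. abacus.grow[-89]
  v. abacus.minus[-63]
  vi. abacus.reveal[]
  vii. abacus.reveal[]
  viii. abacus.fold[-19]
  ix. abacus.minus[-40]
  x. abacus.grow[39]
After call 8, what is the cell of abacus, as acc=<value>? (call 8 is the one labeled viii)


Answer: acc=-150328

Derivation:
Step: abacus.prime[x→63]
Result: 63
Step: abacus.fold[x→@prev]
Result: 3969
Step: abacus.grow[x→@prev]
Result: 7938
Step: abacus.grow[x→-89]
Result: 7849
Step: abacus.minus[x→-63]
Result: 7912
Step: abacus.reveal[]
Result: 7912
Step: abacus.reveal[]
Result: 7912
Step: abacus.fold[x→-19]
Result: -150328
Step: abacus.minus[x→-40]
Result: -150288
Step: abacus.grow[x→39]
Result: -150249


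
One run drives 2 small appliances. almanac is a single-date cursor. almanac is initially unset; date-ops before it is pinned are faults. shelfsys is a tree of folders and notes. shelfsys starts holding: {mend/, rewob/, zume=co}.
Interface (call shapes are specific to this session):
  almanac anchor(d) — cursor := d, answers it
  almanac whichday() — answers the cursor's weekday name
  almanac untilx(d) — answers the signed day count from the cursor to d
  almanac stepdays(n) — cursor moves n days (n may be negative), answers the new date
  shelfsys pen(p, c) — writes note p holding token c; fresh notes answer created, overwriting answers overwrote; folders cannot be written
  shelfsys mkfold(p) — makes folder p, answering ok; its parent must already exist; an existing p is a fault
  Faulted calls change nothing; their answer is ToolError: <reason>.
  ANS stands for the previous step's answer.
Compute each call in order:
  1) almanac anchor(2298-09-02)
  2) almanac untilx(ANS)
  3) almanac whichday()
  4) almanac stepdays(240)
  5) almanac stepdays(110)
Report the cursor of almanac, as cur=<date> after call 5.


Answer: cur=2299-08-18

Derivation:
$ almanac anchor d→2298-09-02
= 2298-09-02
$ almanac untilx d→ANS
= 0
$ almanac whichday
= Friday
$ almanac stepdays n→240
= 2299-04-30
$ almanac stepdays n→110
= 2299-08-18


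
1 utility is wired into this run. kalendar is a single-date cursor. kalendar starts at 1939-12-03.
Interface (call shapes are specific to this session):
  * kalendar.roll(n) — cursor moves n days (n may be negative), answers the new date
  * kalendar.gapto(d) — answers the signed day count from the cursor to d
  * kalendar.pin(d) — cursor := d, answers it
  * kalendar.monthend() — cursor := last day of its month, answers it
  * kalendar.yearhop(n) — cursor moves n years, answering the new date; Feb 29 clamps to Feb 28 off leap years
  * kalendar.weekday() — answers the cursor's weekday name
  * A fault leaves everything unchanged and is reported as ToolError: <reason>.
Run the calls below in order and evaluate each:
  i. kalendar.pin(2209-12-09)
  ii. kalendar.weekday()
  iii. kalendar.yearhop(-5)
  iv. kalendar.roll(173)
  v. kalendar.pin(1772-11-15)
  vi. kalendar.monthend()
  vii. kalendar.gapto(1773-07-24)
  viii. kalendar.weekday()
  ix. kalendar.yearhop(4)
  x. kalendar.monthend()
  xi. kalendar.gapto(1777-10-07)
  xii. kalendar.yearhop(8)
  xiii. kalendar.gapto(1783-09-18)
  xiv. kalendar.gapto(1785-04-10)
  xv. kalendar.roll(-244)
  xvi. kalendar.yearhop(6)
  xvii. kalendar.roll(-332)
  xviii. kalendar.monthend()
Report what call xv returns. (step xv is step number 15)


Now I run kalendar.pin on d='2209-12-09', → 2209-12-09.
Next I call kalendar.weekday(), and get Saturday.
I call kalendar.yearhop on n='-5', giving 2204-12-09.
Then kalendar.roll on n='173', yielding 2205-05-31.
Calling kalendar.pin on d='1772-11-15', yielding 1772-11-15.
I run kalendar.monthend(), and see 1772-11-30.
Using kalendar.gapto on d='1773-07-24', and get 236.
I invoke kalendar.weekday, — result: Monday.
Then kalendar.yearhop on n='4', giving 1776-11-30.
Then kalendar.monthend(), and see 1776-11-30.
Then kalendar.gapto on d='1777-10-07', and see 311.
I call kalendar.yearhop on n='8', → 1784-11-30.
Using kalendar.gapto on d='1783-09-18', and get -439.
I use kalendar.gapto on d='1785-04-10', and get 131.
Calling kalendar.roll on n='-244', giving 1784-03-31.
Now I run kalendar.yearhop on n='6', → 1790-03-31.
I invoke kalendar.roll on n='-332', and observe 1789-05-03.
I run kalendar.monthend, and see 1789-05-31.

Answer: 1784-03-31


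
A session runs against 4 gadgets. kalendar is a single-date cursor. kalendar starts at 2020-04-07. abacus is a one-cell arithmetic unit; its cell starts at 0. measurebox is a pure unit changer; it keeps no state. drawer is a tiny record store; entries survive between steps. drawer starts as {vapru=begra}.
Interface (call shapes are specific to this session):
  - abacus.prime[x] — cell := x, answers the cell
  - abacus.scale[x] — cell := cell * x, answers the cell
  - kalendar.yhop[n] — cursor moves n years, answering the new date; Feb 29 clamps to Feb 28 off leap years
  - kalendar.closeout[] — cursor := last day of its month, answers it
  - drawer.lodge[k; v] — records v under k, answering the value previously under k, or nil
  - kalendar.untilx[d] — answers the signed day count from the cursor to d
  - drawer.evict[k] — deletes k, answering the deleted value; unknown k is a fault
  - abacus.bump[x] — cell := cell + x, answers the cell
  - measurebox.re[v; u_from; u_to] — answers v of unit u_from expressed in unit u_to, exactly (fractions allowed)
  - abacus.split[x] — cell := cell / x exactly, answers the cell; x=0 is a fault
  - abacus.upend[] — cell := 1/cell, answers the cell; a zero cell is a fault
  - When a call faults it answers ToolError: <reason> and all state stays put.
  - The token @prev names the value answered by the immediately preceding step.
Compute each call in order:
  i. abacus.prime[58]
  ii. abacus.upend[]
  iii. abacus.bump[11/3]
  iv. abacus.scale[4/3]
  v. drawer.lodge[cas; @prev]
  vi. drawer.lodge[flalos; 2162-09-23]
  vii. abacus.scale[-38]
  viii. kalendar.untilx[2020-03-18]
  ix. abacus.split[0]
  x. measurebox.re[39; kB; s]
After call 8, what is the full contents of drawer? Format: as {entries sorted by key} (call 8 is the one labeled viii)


Answer: {cas=1282/261, flalos=2162-09-23, vapru=begra}

Derivation:
→ abacus.prime(x='58')
← 58
→ abacus.upend()
← 1/58
→ abacus.bump(x='11/3')
← 641/174
→ abacus.scale(x='4/3')
← 1282/261
→ drawer.lodge(k='cas', v='@prev')
← nil
→ drawer.lodge(k='flalos', v='2162-09-23')
← nil
→ abacus.scale(x='-38')
← -48716/261
→ kalendar.untilx(d='2020-03-18')
← -20
→ abacus.split(x='0')
← ToolError: division by zero
→ measurebox.re(v='39', u_from='kB', u_to='s')
← ToolError: incompatible units


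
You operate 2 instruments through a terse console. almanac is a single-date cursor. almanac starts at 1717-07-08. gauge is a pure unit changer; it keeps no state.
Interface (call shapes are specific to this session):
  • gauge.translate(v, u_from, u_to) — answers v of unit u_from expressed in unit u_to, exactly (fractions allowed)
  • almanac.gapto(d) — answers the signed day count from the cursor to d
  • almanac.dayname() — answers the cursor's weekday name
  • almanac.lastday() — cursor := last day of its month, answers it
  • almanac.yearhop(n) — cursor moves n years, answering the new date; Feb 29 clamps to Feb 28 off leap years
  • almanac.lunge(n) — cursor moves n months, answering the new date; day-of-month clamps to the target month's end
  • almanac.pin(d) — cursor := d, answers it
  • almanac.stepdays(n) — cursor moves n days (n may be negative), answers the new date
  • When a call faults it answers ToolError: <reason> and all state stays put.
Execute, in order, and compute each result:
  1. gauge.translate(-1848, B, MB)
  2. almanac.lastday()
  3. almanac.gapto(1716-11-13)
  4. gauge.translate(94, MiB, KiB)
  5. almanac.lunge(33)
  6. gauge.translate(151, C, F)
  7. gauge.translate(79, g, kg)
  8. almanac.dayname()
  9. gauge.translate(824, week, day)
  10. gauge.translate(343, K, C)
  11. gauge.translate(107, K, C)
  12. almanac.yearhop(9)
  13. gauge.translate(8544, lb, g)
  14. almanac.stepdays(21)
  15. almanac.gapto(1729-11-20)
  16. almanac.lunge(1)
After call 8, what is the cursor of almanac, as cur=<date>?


-> gauge.translate(-1848, B, MB)
<- -231/125000
-> almanac.lastday()
<- 1717-07-31
-> almanac.gapto(1716-11-13)
<- -260
-> gauge.translate(94, MiB, KiB)
<- 96256
-> almanac.lunge(33)
<- 1720-04-30
-> gauge.translate(151, C, F)
<- 1519/5
-> gauge.translate(79, g, kg)
<- 79/1000
-> almanac.dayname()
<- Tuesday
-> gauge.translate(824, week, day)
<- 5768
-> gauge.translate(343, K, C)
<- 1397/20
-> gauge.translate(107, K, C)
<- -3323/20
-> almanac.yearhop(9)
<- 1729-04-30
-> gauge.translate(8544, lb, g)
<- 12110916279/3125
-> almanac.stepdays(21)
<- 1729-05-21
-> almanac.gapto(1729-11-20)
<- 183
-> almanac.lunge(1)
<- 1729-06-21

Answer: cur=1720-04-30


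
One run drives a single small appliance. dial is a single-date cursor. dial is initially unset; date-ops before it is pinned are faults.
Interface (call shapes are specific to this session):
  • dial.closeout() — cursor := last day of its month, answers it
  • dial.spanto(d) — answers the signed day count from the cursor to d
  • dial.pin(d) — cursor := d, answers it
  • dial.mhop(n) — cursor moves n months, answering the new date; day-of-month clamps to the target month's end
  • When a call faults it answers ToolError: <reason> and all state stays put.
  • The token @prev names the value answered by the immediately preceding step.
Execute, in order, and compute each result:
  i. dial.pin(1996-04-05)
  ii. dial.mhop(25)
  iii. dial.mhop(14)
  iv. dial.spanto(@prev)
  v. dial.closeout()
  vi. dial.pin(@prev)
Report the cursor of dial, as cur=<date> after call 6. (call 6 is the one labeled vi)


-- 1. dial.pin(1996-04-05) == 1996-04-05
-- 2. dial.mhop(25) == 1998-05-05
-- 3. dial.mhop(14) == 1999-07-05
-- 4. dial.spanto(@prev) == 0
-- 5. dial.closeout() == 1999-07-31
-- 6. dial.pin(@prev) == 1999-07-31

Answer: cur=1999-07-31


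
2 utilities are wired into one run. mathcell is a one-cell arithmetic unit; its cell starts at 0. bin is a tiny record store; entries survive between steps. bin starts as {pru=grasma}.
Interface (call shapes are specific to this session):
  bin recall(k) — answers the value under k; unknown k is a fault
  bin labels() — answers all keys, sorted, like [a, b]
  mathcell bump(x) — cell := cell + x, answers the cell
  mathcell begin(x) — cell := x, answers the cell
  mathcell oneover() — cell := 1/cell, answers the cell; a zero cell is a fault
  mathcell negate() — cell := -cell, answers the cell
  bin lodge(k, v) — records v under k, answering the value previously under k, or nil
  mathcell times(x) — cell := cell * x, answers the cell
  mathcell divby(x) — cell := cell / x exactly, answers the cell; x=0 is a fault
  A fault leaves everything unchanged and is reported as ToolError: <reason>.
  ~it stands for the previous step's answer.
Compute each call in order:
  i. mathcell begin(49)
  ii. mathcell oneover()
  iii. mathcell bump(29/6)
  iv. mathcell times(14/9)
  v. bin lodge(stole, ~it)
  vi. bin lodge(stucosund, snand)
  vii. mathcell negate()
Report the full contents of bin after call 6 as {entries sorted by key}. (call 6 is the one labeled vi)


Answer: {pru=grasma, stole=1427/189, stucosund=snand}

Derivation:
;; mathcell begin(x: 49) == 49
;; mathcell oneover() == 1/49
;; mathcell bump(x: 29/6) == 1427/294
;; mathcell times(x: 14/9) == 1427/189
;; bin lodge(k: stole, v: ~it) == nil
;; bin lodge(k: stucosund, v: snand) == nil
;; mathcell negate() == -1427/189


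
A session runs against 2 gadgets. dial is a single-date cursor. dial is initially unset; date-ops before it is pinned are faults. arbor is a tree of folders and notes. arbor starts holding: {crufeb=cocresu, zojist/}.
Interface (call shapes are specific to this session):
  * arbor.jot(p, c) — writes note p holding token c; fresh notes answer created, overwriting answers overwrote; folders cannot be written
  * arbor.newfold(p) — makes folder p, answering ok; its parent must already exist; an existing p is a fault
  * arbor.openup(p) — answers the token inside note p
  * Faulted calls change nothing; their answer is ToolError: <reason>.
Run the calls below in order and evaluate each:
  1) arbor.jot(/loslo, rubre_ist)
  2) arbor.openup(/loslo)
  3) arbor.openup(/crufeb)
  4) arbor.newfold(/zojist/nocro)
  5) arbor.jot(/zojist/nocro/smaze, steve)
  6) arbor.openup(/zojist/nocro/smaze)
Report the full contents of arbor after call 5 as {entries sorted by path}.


Answer: {crufeb=cocresu, loslo=rubre_ist, zojist/, zojist/nocro/, zojist/nocro/smaze=steve}

Derivation:
·→ arbor.jot(p: /loslo, c: rubre_ist)
·← created
·→ arbor.openup(p: /loslo)
·← rubre_ist
·→ arbor.openup(p: /crufeb)
·← cocresu
·→ arbor.newfold(p: /zojist/nocro)
·← ok
·→ arbor.jot(p: /zojist/nocro/smaze, c: steve)
·← created
·→ arbor.openup(p: /zojist/nocro/smaze)
·← steve


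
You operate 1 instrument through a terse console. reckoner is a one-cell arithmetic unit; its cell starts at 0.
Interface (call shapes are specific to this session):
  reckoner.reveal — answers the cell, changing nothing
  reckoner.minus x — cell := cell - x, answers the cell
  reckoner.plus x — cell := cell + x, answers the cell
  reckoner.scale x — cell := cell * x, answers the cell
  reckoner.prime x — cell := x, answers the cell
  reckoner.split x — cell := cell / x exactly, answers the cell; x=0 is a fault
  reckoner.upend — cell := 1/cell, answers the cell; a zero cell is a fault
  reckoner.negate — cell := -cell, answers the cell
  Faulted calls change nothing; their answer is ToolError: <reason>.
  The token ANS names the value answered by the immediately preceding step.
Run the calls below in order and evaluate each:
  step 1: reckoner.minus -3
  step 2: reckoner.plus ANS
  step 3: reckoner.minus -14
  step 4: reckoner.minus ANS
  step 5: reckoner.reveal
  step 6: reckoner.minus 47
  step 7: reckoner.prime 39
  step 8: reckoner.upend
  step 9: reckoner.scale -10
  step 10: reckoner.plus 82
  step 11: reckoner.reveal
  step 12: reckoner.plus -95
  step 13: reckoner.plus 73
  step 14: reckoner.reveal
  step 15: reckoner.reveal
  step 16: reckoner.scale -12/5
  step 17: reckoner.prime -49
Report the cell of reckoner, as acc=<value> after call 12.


Act: minus[x=-3]
Obs: 3
Act: plus[x=ANS]
Obs: 6
Act: minus[x=-14]
Obs: 20
Act: minus[x=ANS]
Obs: 0
Act: reveal[]
Obs: 0
Act: minus[x=47]
Obs: -47
Act: prime[x=39]
Obs: 39
Act: upend[]
Obs: 1/39
Act: scale[x=-10]
Obs: -10/39
Act: plus[x=82]
Obs: 3188/39
Act: reveal[]
Obs: 3188/39
Act: plus[x=-95]
Obs: -517/39
Act: plus[x=73]
Obs: 2330/39
Act: reveal[]
Obs: 2330/39
Act: reveal[]
Obs: 2330/39
Act: scale[x=-12/5]
Obs: -1864/13
Act: prime[x=-49]
Obs: -49

Answer: acc=-517/39


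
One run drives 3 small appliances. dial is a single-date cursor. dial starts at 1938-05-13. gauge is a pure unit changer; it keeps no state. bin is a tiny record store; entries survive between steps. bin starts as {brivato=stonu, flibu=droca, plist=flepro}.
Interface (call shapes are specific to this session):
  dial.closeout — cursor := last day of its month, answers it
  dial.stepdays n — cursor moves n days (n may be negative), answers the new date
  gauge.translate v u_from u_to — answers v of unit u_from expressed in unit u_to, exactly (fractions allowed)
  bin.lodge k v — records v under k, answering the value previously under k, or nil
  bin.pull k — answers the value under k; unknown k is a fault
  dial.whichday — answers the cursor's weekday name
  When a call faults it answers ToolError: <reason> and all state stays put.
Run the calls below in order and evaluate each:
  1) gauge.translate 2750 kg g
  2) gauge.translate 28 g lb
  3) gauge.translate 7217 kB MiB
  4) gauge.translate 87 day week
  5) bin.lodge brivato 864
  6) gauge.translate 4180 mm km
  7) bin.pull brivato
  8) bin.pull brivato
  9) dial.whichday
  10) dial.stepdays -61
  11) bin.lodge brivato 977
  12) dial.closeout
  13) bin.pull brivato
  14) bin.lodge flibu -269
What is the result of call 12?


Next I call gauge.translate(v→2750, u_from→kg, u_to→g), and observe 2750000.
I try gauge.translate(v→28, u_from→g, u_to→lb), → 400000/6479891.
Now I run gauge.translate(v→7217, u_from→kB, u_to→MiB), → 902125/131072.
Then gauge.translate(v→87, u_from→day, u_to→week), — result: 87/7.
Now I run bin.lodge(k→brivato, v→864), → stonu.
I call gauge.translate(v→4180, u_from→mm, u_to→km), which returns 209/50000.
Next I call bin.pull(k→brivato), → 864.
I call bin.pull(k→brivato): 864.
I use dial.whichday(), giving Friday.
Invoking dial.stepdays(n→-61), and observe 1938-03-13.
Using bin.lodge(k→brivato, v→977), → 864.
I invoke dial.closeout(), giving 1938-03-31.
I call bin.pull(k→brivato), yielding 977.
I try bin.lodge(k→flibu, v→-269), giving droca.

Answer: 1938-03-31


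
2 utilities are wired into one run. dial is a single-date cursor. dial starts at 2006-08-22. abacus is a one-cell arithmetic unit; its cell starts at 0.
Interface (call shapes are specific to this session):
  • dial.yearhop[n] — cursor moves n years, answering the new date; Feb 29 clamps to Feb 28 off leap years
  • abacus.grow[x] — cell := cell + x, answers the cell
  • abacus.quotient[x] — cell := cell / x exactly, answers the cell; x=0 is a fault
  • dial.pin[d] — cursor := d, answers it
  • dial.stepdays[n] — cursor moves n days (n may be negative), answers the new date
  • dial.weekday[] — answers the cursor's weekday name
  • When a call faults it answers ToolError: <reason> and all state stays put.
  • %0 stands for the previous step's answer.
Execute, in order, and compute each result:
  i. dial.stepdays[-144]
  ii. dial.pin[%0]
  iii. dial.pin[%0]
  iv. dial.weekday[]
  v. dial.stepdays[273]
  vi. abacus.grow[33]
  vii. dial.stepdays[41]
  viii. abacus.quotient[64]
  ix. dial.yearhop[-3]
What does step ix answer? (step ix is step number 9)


Act: dial.stepdays[n→-144]
Obs: 2006-03-31
Act: dial.pin[d→%0]
Obs: 2006-03-31
Act: dial.pin[d→%0]
Obs: 2006-03-31
Act: dial.weekday[]
Obs: Friday
Act: dial.stepdays[n→273]
Obs: 2006-12-29
Act: abacus.grow[x→33]
Obs: 33
Act: dial.stepdays[n→41]
Obs: 2007-02-08
Act: abacus.quotient[x→64]
Obs: 33/64
Act: dial.yearhop[n→-3]
Obs: 2004-02-08

Answer: 2004-02-08


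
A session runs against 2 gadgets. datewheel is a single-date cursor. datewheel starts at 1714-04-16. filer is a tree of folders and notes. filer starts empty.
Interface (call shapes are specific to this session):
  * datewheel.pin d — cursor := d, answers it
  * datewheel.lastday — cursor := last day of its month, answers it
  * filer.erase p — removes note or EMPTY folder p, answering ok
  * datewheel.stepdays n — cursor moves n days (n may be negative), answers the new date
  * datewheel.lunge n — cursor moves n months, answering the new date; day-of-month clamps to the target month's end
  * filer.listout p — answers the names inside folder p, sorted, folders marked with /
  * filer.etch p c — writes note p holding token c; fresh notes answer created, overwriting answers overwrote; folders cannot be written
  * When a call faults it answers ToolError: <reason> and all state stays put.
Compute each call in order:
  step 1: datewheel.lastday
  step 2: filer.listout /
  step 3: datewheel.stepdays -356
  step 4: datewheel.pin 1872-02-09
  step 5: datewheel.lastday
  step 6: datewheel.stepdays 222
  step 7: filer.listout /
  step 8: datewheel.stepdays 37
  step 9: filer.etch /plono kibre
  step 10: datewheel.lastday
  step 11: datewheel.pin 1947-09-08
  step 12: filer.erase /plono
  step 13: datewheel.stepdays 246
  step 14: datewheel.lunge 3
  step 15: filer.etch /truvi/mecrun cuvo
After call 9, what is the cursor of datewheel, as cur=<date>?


Next I call lastday(), — result: 1714-04-30.
I try listout(/), yielding [].
Calling stepdays(-356), — result: 1713-05-09.
I run pin(1872-02-09): 1872-02-09.
Then lastday, and see 1872-02-29.
I run stepdays(222): 1872-10-08.
I invoke listout(/), yielding [].
I use stepdays(37), which returns 1872-11-14.
Now I run etch(/plono, kibre), yielding created.
Then lastday(), and see 1872-11-30.
Invoking pin(1947-09-08), → 1947-09-08.
Then erase(/plono), and get ok.
Next I call stepdays(246), and get 1948-05-11.
I run lunge(3): 1948-08-11.
I try etch(/truvi/mecrun, cuvo), which returns ToolError: no parent.

Answer: cur=1872-11-14


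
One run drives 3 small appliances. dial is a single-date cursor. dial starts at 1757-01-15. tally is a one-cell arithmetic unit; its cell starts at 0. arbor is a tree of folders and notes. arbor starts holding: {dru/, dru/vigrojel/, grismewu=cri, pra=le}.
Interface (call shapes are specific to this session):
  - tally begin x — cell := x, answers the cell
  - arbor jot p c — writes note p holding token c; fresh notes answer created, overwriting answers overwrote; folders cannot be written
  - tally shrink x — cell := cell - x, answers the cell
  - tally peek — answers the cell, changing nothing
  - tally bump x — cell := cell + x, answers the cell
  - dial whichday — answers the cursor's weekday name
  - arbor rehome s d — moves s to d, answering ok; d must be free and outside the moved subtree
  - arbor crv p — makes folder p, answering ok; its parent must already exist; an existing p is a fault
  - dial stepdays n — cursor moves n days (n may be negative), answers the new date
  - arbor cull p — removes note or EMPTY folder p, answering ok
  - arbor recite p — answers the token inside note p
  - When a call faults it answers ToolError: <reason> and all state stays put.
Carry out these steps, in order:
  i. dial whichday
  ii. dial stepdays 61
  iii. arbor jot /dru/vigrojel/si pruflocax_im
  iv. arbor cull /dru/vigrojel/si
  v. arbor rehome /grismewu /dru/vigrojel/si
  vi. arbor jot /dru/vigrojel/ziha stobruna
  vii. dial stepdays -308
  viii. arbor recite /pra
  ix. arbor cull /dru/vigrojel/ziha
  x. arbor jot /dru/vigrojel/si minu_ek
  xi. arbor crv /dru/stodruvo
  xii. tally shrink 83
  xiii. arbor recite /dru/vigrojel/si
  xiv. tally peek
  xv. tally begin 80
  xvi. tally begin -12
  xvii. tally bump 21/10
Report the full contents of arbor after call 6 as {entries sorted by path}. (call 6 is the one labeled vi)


Answer: {dru/, dru/vigrojel/, dru/vigrojel/si=cri, dru/vigrojel/ziha=stobruna, pra=le}

Derivation:
// 1. dial whichday() == Saturday
// 2. dial stepdays(n=61) == 1757-03-17
// 3. arbor jot(p=/dru/vigrojel/si, c=pruflocax_im) == created
// 4. arbor cull(p=/dru/vigrojel/si) == ok
// 5. arbor rehome(s=/grismewu, d=/dru/vigrojel/si) == ok
// 6. arbor jot(p=/dru/vigrojel/ziha, c=stobruna) == created
// 7. dial stepdays(n=-308) == 1756-05-13
// 8. arbor recite(p=/pra) == le
// 9. arbor cull(p=/dru/vigrojel/ziha) == ok
// 10. arbor jot(p=/dru/vigrojel/si, c=minu_ek) == overwrote
// 11. arbor crv(p=/dru/stodruvo) == ok
// 12. tally shrink(x=83) == -83
// 13. arbor recite(p=/dru/vigrojel/si) == minu_ek
// 14. tally peek() == -83
// 15. tally begin(x=80) == 80
// 16. tally begin(x=-12) == -12
// 17. tally bump(x=21/10) == -99/10


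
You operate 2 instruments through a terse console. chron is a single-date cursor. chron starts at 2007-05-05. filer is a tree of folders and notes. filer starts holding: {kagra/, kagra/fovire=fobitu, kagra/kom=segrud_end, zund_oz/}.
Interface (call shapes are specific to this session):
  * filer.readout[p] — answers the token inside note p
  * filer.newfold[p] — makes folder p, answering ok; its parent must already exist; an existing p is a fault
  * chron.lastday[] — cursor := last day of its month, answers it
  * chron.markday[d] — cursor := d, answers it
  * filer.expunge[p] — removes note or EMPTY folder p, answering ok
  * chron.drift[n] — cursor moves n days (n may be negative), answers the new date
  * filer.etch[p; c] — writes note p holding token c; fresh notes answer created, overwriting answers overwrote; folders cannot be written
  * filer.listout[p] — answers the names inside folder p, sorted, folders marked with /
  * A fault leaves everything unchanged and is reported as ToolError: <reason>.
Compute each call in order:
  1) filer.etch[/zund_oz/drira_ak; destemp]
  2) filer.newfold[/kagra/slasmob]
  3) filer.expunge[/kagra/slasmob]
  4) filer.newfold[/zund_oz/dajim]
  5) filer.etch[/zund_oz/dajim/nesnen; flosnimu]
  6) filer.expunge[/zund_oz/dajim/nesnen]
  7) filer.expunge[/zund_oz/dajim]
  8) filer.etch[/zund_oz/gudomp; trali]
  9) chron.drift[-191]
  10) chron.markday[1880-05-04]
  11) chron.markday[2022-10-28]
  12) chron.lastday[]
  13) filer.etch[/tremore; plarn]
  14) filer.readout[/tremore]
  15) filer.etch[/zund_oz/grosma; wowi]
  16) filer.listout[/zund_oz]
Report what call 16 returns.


>> etch(/zund_oz/drira_ak, destemp)
<< created
>> newfold(/kagra/slasmob)
<< ok
>> expunge(/kagra/slasmob)
<< ok
>> newfold(/zund_oz/dajim)
<< ok
>> etch(/zund_oz/dajim/nesnen, flosnimu)
<< created
>> expunge(/zund_oz/dajim/nesnen)
<< ok
>> expunge(/zund_oz/dajim)
<< ok
>> etch(/zund_oz/gudomp, trali)
<< created
>> drift(-191)
<< 2006-10-26
>> markday(1880-05-04)
<< 1880-05-04
>> markday(2022-10-28)
<< 2022-10-28
>> lastday()
<< 2022-10-31
>> etch(/tremore, plarn)
<< created
>> readout(/tremore)
<< plarn
>> etch(/zund_oz/grosma, wowi)
<< created
>> listout(/zund_oz)
<< [drira_ak, grosma, gudomp]

Answer: [drira_ak, grosma, gudomp]


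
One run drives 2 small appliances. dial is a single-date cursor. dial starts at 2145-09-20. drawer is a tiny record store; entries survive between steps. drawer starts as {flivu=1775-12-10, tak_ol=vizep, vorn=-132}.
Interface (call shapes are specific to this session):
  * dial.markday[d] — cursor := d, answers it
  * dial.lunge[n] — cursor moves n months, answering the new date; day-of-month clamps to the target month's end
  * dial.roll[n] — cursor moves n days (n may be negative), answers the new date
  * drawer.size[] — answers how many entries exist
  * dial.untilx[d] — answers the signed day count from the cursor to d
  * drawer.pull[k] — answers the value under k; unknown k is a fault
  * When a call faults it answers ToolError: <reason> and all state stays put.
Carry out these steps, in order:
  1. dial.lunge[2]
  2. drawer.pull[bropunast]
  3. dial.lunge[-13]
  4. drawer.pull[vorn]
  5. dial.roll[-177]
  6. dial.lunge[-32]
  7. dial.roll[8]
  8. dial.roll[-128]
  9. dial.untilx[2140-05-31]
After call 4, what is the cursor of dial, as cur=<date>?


Act: dial.lunge[n='2']
Obs: 2145-11-20
Act: drawer.pull[k='bropunast']
Obs: ToolError: no such key bropunast
Act: dial.lunge[n='-13']
Obs: 2144-10-20
Act: drawer.pull[k='vorn']
Obs: -132
Act: dial.roll[n='-177']
Obs: 2144-04-26
Act: dial.lunge[n='-32']
Obs: 2141-08-26
Act: dial.roll[n='8']
Obs: 2141-09-03
Act: dial.roll[n='-128']
Obs: 2141-04-28
Act: dial.untilx[d='2140-05-31']
Obs: -332

Answer: cur=2144-10-20


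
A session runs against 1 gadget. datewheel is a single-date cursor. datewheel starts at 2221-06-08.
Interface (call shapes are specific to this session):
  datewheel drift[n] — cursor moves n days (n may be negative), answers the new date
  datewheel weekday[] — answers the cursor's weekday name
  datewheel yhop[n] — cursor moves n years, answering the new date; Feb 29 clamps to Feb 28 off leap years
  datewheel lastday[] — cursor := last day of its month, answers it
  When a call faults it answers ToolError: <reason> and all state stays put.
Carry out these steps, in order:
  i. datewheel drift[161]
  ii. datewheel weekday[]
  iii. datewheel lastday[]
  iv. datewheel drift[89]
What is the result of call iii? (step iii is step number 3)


Answer: 2221-11-30

Derivation:
-- datewheel drift(161) -> 2221-11-16
-- datewheel weekday() -> Friday
-- datewheel lastday() -> 2221-11-30
-- datewheel drift(89) -> 2222-02-27


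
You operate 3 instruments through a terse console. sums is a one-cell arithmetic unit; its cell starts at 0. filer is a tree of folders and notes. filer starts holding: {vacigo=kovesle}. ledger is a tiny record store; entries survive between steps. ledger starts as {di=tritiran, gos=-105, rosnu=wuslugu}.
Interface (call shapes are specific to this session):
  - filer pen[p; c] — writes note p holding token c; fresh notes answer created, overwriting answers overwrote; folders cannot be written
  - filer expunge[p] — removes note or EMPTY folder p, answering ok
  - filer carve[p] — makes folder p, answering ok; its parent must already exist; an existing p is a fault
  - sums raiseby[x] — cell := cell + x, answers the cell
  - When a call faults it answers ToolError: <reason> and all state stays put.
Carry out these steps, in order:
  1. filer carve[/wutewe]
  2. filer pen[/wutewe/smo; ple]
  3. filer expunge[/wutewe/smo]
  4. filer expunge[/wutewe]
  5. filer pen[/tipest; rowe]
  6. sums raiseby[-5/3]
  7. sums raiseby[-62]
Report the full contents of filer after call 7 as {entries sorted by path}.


Answer: {tipest=rowe, vacigo=kovesle}

Derivation:
! 1. filer carve(p=/wutewe) ~> ok
! 2. filer pen(p=/wutewe/smo, c=ple) ~> created
! 3. filer expunge(p=/wutewe/smo) ~> ok
! 4. filer expunge(p=/wutewe) ~> ok
! 5. filer pen(p=/tipest, c=rowe) ~> created
! 6. sums raiseby(x=-5/3) ~> -5/3
! 7. sums raiseby(x=-62) ~> -191/3


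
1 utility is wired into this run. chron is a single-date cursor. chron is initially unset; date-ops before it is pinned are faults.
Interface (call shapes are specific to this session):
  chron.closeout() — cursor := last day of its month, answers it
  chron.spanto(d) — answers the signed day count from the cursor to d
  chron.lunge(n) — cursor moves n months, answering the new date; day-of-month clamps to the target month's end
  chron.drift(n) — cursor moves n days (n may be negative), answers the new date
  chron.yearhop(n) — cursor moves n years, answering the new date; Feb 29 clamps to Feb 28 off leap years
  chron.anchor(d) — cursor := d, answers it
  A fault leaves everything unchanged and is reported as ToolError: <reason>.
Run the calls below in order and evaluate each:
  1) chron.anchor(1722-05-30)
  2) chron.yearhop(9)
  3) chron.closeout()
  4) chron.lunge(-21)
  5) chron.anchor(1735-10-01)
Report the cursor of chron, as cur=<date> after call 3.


I run anchor with d='1722-05-30': 1722-05-30.
Invoking yearhop with n='9', which returns 1731-05-30.
Calling closeout, and get 1731-05-31.
I invoke lunge with n='-21', and see 1729-08-31.
I try anchor with d='1735-10-01', which returns 1735-10-01.

Answer: cur=1731-05-31


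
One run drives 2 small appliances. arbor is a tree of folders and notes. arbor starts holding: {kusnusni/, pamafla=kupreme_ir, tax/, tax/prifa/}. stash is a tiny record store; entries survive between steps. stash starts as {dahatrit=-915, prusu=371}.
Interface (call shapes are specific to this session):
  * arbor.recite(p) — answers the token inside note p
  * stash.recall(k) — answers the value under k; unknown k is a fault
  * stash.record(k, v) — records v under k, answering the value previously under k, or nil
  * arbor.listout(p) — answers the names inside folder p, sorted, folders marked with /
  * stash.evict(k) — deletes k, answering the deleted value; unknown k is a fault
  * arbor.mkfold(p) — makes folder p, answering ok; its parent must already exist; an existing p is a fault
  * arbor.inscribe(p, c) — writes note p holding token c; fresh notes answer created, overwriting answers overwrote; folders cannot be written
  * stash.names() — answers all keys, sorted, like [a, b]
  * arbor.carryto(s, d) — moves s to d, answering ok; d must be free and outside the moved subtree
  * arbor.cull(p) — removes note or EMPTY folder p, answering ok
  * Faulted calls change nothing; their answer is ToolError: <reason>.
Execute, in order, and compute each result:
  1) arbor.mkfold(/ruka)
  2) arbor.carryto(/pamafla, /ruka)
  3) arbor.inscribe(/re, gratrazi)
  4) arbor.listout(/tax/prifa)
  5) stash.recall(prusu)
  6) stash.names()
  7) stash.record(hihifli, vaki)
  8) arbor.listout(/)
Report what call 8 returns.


Answer: [kusnusni/, pamafla, re, ruka/, tax/]

Derivation:
-> arbor.mkfold(p='/ruka')
<- ok
-> arbor.carryto(s='/pamafla', d='/ruka')
<- ToolError: exists
-> arbor.inscribe(p='/re', c='gratrazi')
<- created
-> arbor.listout(p='/tax/prifa')
<- []
-> stash.recall(k='prusu')
<- 371
-> stash.names()
<- [dahatrit, prusu]
-> stash.record(k='hihifli', v='vaki')
<- nil
-> arbor.listout(p='/')
<- [kusnusni/, pamafla, re, ruka/, tax/]


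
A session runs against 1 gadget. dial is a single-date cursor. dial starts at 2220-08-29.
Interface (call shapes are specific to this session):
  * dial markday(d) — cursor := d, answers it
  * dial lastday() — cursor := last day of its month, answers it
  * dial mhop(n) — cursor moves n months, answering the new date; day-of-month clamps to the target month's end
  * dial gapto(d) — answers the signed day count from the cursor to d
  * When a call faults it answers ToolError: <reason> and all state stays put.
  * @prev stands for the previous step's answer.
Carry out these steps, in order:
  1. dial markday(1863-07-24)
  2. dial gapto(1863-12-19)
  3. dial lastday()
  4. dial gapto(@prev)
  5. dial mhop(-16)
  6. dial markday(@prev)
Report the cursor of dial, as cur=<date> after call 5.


% 1. dial markday(1863-07-24) : 1863-07-24
% 2. dial gapto(1863-12-19) : 148
% 3. dial lastday() : 1863-07-31
% 4. dial gapto(@prev) : 0
% 5. dial mhop(-16) : 1862-03-31
% 6. dial markday(@prev) : 1862-03-31

Answer: cur=1862-03-31


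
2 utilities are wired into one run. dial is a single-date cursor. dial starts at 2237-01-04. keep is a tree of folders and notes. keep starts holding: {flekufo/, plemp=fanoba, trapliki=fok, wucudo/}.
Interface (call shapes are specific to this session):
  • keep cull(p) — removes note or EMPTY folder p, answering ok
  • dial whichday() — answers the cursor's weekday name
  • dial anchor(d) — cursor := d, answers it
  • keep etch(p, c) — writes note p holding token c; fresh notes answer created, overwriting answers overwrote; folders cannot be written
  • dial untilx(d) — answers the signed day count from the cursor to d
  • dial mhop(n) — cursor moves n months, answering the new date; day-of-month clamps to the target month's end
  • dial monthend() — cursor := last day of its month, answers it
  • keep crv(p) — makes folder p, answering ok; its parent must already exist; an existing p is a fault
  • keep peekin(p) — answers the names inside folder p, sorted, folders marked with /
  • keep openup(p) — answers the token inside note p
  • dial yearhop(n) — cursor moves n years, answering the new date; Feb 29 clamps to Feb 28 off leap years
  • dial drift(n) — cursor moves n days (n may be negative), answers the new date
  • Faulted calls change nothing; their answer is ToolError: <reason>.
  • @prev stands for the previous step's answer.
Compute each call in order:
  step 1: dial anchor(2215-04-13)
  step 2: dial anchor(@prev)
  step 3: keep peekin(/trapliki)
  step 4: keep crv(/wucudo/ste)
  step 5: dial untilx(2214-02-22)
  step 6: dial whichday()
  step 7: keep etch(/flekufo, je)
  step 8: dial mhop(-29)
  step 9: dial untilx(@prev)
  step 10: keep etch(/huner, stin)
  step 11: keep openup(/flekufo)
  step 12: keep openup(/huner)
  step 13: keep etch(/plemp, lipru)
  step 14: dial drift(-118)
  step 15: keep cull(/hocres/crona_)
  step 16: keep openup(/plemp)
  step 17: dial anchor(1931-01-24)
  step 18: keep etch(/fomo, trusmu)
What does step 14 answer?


~$ dial anchor d=2215-04-13
:: 2215-04-13
~$ dial anchor d=@prev
:: 2215-04-13
~$ keep peekin p=/trapliki
:: ToolError: not a directory
~$ keep crv p=/wucudo/ste
:: ok
~$ dial untilx d=2214-02-22
:: -415
~$ dial whichday
:: Thursday
~$ keep etch p=/flekufo c=je
:: ToolError: is a directory
~$ dial mhop n=-29
:: 2212-11-13
~$ dial untilx d=@prev
:: 0
~$ keep etch p=/huner c=stin
:: created
~$ keep openup p=/flekufo
:: ToolError: is a directory
~$ keep openup p=/huner
:: stin
~$ keep etch p=/plemp c=lipru
:: overwrote
~$ dial drift n=-118
:: 2212-07-18
~$ keep cull p=/hocres/crona_
:: ToolError: not found
~$ keep openup p=/plemp
:: lipru
~$ dial anchor d=1931-01-24
:: 1931-01-24
~$ keep etch p=/fomo c=trusmu
:: created

Answer: 2212-07-18


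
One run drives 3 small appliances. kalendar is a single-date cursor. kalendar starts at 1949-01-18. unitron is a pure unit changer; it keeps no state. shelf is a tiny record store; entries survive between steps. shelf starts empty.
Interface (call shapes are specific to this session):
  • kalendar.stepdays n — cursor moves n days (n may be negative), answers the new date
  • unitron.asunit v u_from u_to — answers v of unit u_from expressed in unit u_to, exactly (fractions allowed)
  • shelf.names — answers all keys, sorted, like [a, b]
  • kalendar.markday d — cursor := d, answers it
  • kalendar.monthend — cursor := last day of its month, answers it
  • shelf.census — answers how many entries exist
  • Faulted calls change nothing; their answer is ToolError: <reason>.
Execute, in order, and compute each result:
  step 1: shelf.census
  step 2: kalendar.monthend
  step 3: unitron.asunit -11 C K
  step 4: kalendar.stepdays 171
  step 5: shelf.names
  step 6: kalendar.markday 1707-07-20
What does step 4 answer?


;; 1. shelf.census() : 0
;; 2. kalendar.monthend() : 1949-01-31
;; 3. unitron.asunit(v→-11, u_from→C, u_to→K) : 5243/20
;; 4. kalendar.stepdays(n→171) : 1949-07-21
;; 5. shelf.names() : []
;; 6. kalendar.markday(d→1707-07-20) : 1707-07-20

Answer: 1949-07-21


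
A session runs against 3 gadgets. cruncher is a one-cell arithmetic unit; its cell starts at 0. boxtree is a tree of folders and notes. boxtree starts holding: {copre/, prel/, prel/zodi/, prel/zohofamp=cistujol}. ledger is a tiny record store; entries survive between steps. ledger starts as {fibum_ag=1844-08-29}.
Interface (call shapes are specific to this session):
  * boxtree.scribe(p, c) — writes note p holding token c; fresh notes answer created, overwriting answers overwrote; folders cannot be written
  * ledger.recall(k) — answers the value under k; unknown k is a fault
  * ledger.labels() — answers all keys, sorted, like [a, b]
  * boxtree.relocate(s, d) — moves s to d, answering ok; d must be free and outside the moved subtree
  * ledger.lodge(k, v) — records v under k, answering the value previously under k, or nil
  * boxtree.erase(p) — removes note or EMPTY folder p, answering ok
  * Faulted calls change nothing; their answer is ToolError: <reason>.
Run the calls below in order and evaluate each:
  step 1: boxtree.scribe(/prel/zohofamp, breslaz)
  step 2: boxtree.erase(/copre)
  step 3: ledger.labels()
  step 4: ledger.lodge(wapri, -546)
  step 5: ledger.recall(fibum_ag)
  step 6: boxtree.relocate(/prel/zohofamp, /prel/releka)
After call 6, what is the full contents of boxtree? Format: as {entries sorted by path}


Answer: {prel/, prel/releka=breslaz, prel/zodi/}

Derivation:
==> scribe(p=/prel/zohofamp, c=breslaz)
<== overwrote
==> erase(p=/copre)
<== ok
==> labels()
<== [fibum_ag]
==> lodge(k=wapri, v=-546)
<== nil
==> recall(k=fibum_ag)
<== 1844-08-29
==> relocate(s=/prel/zohofamp, d=/prel/releka)
<== ok
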